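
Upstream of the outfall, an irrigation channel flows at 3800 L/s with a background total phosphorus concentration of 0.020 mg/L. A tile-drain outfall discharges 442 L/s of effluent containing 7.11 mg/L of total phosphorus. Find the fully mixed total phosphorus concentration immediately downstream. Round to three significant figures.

0.759 mg/L

Flow-weighted average: C = (3800·0.02000 + 442.0·7.110) / 4242 = 3219/4242 = 0.7588 mg/L.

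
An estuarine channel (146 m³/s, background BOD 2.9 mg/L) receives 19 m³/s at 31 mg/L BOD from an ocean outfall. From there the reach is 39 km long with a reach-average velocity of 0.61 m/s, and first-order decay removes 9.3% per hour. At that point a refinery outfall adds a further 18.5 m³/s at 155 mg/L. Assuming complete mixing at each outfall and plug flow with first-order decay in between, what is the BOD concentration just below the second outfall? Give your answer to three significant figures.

Conservation of mass: C = (146.0·2.900 + 19.00·31.00) / 165.0 = 1012/165.0 = 6.136 mg/L; combined flow 165.0 m³/s.
Travel time t = 39·1000 / 0.61 = 63930 s = 17.76 h.
9.3%/h lost → k = −ln(1 − 0.093) = 0.09761 h⁻¹.
After decay, C = 6.136 × e^(−kt) = 6.136 × 0.1767 = 1.084 mg/L.
At the second outfall, C = (165.0·1.084 + 18.50·155.0) / (165.0 + 18.50) = 16.60 mg/L.

16.6 mg/L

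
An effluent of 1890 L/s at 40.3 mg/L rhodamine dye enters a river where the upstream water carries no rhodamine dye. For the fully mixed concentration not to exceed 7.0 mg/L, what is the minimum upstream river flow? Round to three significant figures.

8990 L/s

Set C_mix = 7.0: (Q·0 + 1890·40.30) / (Q + 1890) = 7.0
→ Q = 1890·(40.30 − 7.0)/(7.0 − 0) = 8991 L/s.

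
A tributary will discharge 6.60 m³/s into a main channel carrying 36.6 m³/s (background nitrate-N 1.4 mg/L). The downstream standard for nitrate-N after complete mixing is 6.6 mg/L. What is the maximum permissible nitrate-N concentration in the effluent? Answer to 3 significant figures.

At the limit, (Qr·Cr + Qe·Cₑ)/(Qr + Qe) = 6.6:
Cₑ = (43.20·6.6 − 36.60·1.400) / 6.600 = 35.44 mg/L.

35.4 mg/L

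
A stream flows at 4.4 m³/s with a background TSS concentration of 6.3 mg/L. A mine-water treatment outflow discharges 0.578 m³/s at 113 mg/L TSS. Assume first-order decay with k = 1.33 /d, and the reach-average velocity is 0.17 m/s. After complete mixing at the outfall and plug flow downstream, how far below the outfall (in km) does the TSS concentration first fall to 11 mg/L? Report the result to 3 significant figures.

5.85 km

Conservation of mass: C = (4.400·6.300 + 0.5780·113.0) / 4.978 = 93.03/4.978 = 18.69 mg/L.
Set 18.69·exp(−k·t) = 11 → t = ln(18.69/11)/k = 34430 s = 9.565 h.
Distance = v·t = 0.17·34430 = 5854 m = 5.854 km.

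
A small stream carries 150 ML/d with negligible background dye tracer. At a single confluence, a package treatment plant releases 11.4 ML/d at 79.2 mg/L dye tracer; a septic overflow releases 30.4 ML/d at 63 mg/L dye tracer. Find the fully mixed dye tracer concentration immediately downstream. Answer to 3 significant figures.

Mixed concentration C = ΣQC/ΣQ = (150.0·0 + 11.40·79.20 + 30.40·63.00) / 191.8 = 2818/191.8 = 14.69 mg/L.

14.7 mg/L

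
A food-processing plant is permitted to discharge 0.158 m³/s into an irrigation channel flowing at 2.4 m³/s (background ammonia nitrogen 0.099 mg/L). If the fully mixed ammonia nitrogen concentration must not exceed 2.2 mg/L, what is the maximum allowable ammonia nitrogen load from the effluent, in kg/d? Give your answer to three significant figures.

466 kg/d

Mass balance at the limit: 2.400·0.09900 + 0.1580·Cₑ = 2.558·2.2 → Cₑ = 34.11 mg/L.
Load = 0.1580 m³/s × 34.11 g/m³ × 86 400 s/d = 465.7 kg/d.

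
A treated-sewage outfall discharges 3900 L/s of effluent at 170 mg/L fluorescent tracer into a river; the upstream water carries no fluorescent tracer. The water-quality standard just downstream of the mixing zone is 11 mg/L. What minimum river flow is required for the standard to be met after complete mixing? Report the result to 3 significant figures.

56400 L/s

Set C_mix = 11: (Q·0 + 3900·170.0) / (Q + 3900) = 11
→ Q = 3900·(170.0 − 11)/(11 − 0) = 56370 L/s.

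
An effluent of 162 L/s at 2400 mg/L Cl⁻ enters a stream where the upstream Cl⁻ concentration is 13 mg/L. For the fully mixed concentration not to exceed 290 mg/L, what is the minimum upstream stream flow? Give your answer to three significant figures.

1230 L/s

Set C_mix = 290: (Q·13.00 + 162.0·2400) / (Q + 162.0) = 290
→ Q = 162.0·(2400 − 290)/(290 − 13.00) = 1234 L/s.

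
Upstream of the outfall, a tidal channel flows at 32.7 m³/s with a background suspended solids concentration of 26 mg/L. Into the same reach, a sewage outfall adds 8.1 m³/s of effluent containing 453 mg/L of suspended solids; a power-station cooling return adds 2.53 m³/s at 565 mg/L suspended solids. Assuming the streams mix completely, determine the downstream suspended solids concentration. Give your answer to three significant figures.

137 mg/L

Flow-weighted average: C = (32.70·26.00 + 8.100·453.0 + 2.530·565.0) / 43.33 = 5949/43.33 = 137.3 mg/L.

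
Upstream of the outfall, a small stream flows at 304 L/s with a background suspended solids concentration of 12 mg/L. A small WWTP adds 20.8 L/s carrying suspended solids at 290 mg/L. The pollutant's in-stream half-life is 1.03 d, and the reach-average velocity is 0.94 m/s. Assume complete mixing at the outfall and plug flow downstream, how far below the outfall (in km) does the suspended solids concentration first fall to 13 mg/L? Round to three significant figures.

After mixing, C = (304.0·12.00 + 20.80·290.0) / 324.8 = 9680/324.8 = 29.80 mg/L.
Half-life 1.03 d → k = ln 2 / 1.03 = 0.6730 d⁻¹.
Set 29.80·exp(−k·t) = 13 → t = ln(29.80/13)/k = 106500 s = 29.59 h.
Distance = v·t = 0.94·106500 = 100100 m = 100.1 km.

100 km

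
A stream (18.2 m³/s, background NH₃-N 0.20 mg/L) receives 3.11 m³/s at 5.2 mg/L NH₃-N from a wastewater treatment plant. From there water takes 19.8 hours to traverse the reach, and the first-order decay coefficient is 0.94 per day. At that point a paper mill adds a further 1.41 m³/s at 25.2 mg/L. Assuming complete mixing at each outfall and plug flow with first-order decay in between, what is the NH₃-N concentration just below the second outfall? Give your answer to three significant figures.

Conservation of mass: C = (18.20·0.2000 + 3.110·5.200) / 21.31 = 19.81/21.31 = 0.9297 mg/L; combined flow 21.31 m³/s.
Applying C = C₀e^(−kt): 0.9297 × 0.4605 = 0.4281 mg/L.
Second outfall: C = (21.31·0.4281 + 1.410·25.20)/22.72 = 1.965 mg/L.

1.97 mg/L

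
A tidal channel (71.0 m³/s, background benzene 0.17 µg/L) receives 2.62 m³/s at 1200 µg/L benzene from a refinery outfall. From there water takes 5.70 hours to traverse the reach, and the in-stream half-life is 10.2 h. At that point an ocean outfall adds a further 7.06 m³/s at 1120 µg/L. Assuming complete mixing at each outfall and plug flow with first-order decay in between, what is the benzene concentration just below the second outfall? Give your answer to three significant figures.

Flow-weighted average: C = (71.00·0.1700 + 2.620·1200) / 73.62 = 3156/73.62 = 42.87 µg/L; combined flow 73.62 m³/s.
Half-life 10.2 h → k = ln 2 / 10.2 = 0.06796 h⁻¹ = 1.631 d⁻¹.
Applying C = C₀e^(−kt): 42.87 × 0.6789 = 29.10 µg/L.
At the second outfall, C = (73.62·29.10 + 7.060·1120) / (73.62 + 7.060) = 124.6 µg/L.

125 µg/L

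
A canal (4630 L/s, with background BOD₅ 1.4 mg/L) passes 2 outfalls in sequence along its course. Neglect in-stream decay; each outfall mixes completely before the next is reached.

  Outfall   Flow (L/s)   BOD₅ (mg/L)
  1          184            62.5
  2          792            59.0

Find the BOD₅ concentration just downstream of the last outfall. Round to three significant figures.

Below outfall 1: Q → 4814 L/s, C = (4630·1.400 + 184.0·62.50)/4814 = 3.735 mg/L.
Below outfall 2: Q → 5606 L/s, C = (4814·3.735 + 792.0·59.00)/5606 = 11.54 mg/L.

11.5 mg/L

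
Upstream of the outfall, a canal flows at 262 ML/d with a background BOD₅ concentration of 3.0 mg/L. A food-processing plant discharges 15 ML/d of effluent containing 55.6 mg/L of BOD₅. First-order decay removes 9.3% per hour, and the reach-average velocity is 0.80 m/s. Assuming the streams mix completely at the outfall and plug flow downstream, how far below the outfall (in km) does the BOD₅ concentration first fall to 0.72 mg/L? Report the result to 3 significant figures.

61.8 km

Mass balance: C = (262.0·3.000 + 15.00·55.60) / 277.0 = 1620/277.0 = 5.848 mg/L.
9.3%/h lost → k = −ln(1 − 0.093) = 0.09761 h⁻¹.
Set 5.848·exp(−k·t) = 0.72 → t = ln(5.848/0.72)/k = 77250 s = 21.46 h.
Distance = v·t = 0.80·77250 = 61800 m = 61.80 km.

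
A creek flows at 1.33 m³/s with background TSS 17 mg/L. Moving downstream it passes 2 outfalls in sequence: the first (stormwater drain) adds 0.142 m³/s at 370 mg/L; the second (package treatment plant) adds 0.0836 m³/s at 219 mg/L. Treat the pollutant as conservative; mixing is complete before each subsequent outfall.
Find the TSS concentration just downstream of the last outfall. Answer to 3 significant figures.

60.1 mg/L

Outfall 1: combined Q = 1.472 m³/s; C = (1.330·17.00 + 0.1420·370.0)/1.472 = 51.05 mg/L.
Outfall 2: combined Q = 1.556 m³/s; C = (1.472·51.05 + 0.08360·219.0)/1.556 = 60.08 mg/L.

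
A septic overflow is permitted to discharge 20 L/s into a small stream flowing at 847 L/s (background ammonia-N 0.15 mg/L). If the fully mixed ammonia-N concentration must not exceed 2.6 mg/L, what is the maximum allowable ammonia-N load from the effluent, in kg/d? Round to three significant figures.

Mass balance at the limit: 847.0·0.1500 + 20.00·Cₑ = 867.0·2.6 → Cₑ = 106.4 mg/L.
20.00 L/s = 0.02000 m³/s. Load = 0.02000 m³/s × 106.4 g/m³ × 86 400 s/d = 183.8 kg/d.

184 kg/d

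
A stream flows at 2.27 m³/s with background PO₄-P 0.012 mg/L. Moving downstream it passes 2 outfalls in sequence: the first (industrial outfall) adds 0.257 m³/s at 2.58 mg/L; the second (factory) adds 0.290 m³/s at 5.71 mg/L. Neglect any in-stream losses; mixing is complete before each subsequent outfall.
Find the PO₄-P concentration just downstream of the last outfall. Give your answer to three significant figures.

After outfall 1: Q = 2.270 + 0.2570 = 2.527 m³/s; C = (2.270·0.01200 + 0.2570·2.580)/2.527 = 0.2732 mg/L.
After outfall 2: Q = 2.527 + 0.2900 = 2.817 m³/s; C = (2.527·0.2732 + 0.2900·5.710)/2.817 = 0.8329 mg/L.

0.833 mg/L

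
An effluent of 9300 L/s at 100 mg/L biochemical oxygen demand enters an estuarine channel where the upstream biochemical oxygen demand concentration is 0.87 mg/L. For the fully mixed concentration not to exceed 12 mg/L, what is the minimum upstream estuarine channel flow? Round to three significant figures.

Set C_mix = 12: (Q·0.8700 + 9300·100.0) / (Q + 9300) = 12
→ Q = 9300·(100.0 − 12)/(12 − 0.8700) = 73530 L/s.

73500 L/s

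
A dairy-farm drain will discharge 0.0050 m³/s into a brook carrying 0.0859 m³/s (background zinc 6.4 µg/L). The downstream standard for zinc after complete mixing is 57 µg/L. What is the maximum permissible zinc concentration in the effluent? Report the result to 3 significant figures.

At the limit, (Qr·Cr + Qe·Cₑ)/(Qr + Qe) = 57:
Cₑ = (0.09090·57 − 0.08590·6.400) / 0.005000 = 926.3 µg/L.

926 µg/L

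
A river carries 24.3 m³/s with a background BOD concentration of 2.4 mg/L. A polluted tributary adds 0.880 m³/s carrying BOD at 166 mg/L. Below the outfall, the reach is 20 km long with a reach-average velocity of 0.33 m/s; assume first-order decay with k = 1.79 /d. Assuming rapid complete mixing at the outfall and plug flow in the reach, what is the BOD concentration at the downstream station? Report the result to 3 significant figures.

2.31 mg/L

Flow-weighted average: C = (24.30·2.400 + 0.8800·166.0) / 25.18 = 204.4/25.18 = 8.118 mg/L.
Travel time t = 20·1000 / 0.33 = 60610 s = 16.84 h.
Decay over the reach: 8.118·exp(−kt) = 8.118·0.2849 = 2.313 mg/L.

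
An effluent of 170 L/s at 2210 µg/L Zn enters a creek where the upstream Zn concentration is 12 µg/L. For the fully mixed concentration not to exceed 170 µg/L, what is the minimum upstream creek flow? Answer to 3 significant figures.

Set C_mix = 170: (Q·12.00 + 170.0·2210) / (Q + 170.0) = 170
→ Q = 170.0·(2210 − 170)/(170 − 12.00) = 2195 L/s.

2190 L/s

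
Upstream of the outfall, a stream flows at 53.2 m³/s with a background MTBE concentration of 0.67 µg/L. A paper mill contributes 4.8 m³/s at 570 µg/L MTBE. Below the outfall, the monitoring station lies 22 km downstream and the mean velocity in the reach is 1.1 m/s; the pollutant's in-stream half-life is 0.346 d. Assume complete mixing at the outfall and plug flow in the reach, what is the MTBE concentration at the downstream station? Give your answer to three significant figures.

After mixing, C = (53.20·0.6700 + 4.800·570.0) / 58.00 = 2772/58.00 = 47.79 µg/L.
Travel time t = 22·1000 / 1.1 = 20000 s = 5.556 h.
Half-life 0.346 d → k = ln 2 / 0.346 = 2.003 d⁻¹.
After decay, C = 47.79 × e^(−kt) = 47.79 × 0.6289 = 30.05 µg/L.

30.1 µg/L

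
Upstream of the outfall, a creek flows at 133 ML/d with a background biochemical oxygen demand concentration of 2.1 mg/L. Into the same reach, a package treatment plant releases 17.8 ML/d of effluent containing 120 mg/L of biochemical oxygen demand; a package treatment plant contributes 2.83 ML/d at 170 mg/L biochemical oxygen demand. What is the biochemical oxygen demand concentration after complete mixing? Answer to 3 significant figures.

After mixing, C = (133.0·2.100 + 17.80·120.0 + 2.830·170.0) / 153.6 = 2896/153.6 = 18.85 mg/L.

18.9 mg/L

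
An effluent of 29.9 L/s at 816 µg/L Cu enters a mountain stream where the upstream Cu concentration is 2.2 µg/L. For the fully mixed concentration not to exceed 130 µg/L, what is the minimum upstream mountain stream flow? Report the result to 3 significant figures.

Set C_mix = 130: (Q·2.200 + 29.90·816.0) / (Q + 29.90) = 130
→ Q = 29.90·(816.0 − 130)/(130 − 2.200) = 160.5 L/s.

160 L/s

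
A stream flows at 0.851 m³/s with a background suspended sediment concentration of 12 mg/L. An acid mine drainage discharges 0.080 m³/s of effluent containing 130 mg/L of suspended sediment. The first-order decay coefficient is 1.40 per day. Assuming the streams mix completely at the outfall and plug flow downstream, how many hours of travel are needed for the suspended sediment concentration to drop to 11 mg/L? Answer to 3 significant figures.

Mass balance: C = (0.8510·12.00 + 0.08000·130.0) / 0.9310 = 20.61/0.9310 = 22.14 mg/L.
22.14·exp(−k·t) = 11 → t = ln(22.14/11)/k = 43170 s = 11.99 h.

12.0 h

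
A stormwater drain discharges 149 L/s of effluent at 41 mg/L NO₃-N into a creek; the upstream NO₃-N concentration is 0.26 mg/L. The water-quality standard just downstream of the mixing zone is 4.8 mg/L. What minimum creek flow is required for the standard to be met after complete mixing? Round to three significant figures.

1190 L/s

Set C_mix = 4.8: (Q·0.2600 + 149.0·41.00) / (Q + 149.0) = 4.8
→ Q = 149.0·(41.00 − 4.8)/(4.8 − 0.2600) = 1188 L/s.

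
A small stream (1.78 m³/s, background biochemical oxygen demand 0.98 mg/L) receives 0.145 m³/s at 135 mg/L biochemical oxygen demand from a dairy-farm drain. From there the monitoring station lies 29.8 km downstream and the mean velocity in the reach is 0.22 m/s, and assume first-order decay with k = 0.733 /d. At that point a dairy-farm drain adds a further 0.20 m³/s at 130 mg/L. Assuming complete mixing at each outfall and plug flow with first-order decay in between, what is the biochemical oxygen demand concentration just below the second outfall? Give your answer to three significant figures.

15.4 mg/L

Flow-weighted average: C = (1.780·0.9800 + 0.1450·135.0) / 1.925 = 21.32/1.925 = 11.08 mg/L; combined flow 1.925 m³/s.
Travel time t = 29.8·1000 / 0.22 = 135500 s = 37.63 h.
After decay, C = 11.08 × e^(−kt) = 11.08 × 0.3169 = 3.510 mg/L.
Second outfall: C = (1.925·3.510 + 0.2000·130.0)/2.125 = 15.41 mg/L.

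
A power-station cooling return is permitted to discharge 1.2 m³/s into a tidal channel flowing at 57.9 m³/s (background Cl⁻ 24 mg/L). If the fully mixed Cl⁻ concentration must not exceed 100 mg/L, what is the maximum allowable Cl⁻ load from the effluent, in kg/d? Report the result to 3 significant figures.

Mass balance at the limit: 57.90·24.00 + 1.200·Cₑ = 59.10·100 → Cₑ = 3767 mg/L.
Load = 1.200 m³/s × 3767 g/m³ × 86 400 s/d = 390600 kg/d.

391000 kg/d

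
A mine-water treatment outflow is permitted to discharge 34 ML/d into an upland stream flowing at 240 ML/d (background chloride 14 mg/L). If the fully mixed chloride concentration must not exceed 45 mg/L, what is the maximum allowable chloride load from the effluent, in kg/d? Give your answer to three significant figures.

Mass balance at the limit: 240.0·14.00 + 34.00·Cₑ = 274.0·45 → Cₑ = 263.8 mg/L.
34.00 ML/d = 0.3935 m³/s. Load = 0.3935 m³/s × 263.8 g/m³ × 86 400 s/d = 8970 kg/d.

8970 kg/d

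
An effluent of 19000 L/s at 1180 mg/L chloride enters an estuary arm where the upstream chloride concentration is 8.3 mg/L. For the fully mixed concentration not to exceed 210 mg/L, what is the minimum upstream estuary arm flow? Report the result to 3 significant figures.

Set C_mix = 210: (Q·8.300 + 19000·1180) / (Q + 19000) = 210
→ Q = 19000·(1180 − 210)/(210 − 8.300) = 91370 L/s.

91400 L/s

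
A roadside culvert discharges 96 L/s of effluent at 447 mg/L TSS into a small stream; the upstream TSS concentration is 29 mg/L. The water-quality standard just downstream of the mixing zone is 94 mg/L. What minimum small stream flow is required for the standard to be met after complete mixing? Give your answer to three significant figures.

521 L/s

Set C_mix = 94: (Q·29.00 + 96.00·447.0) / (Q + 96.00) = 94
→ Q = 96.00·(447.0 − 94)/(94 − 29.00) = 521.4 L/s.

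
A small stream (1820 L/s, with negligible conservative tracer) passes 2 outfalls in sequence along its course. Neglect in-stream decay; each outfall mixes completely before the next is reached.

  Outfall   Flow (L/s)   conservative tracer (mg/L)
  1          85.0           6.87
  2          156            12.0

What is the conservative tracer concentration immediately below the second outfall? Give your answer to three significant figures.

1.19 mg/L

After outfall 1: Q = 1820 + 85.00 = 1905 L/s; C = (1820·0 + 85.00·6.870)/1905 = 0.3065 mg/L.
After outfall 2: Q = 1905 + 156.0 = 2061 L/s; C = (1905·0.3065 + 156.0·12.00)/2061 = 1.192 mg/L.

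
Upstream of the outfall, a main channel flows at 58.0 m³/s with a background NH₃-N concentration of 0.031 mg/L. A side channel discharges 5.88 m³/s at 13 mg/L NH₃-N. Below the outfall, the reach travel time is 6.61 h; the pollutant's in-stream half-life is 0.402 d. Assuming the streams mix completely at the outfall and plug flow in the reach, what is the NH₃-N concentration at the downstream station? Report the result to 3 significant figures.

0.762 mg/L

Conservation of mass: C = (58.00·0.03100 + 5.880·13.00) / 63.88 = 78.24/63.88 = 1.225 mg/L.
Half-life 0.402 d → k = ln 2 / 0.402 = 1.724 d⁻¹.
Applying C = C₀e^(−kt): 1.225 × 0.6220 = 0.7617 mg/L.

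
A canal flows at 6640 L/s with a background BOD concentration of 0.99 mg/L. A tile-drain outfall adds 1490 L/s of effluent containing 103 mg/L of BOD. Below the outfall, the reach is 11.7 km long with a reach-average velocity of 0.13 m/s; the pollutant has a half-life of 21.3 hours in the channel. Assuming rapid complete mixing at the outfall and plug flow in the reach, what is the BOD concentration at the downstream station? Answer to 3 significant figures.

8.73 mg/L

Conservation of mass: C = (6640·0.9900 + 1490·103.0) / 8130 = 160000/8130 = 19.69 mg/L.
Travel time t = 11.7·1000 / 0.13 = 90000 s = 25.00 h.
Half-life 21.3 h → k = ln 2 / 21.3 = 0.03254 h⁻¹ = 0.7810 d⁻¹.
First-order decay: C = 19.69·exp(−k·t) = 19.69·0.4433 = 8.726 mg/L.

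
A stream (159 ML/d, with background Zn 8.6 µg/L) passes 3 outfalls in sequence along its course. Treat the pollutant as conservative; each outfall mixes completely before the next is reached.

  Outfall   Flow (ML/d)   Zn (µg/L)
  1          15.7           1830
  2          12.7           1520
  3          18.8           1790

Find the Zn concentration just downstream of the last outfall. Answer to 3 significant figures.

After outfall 1: Q = 159.0 + 15.70 = 174.7 ML/d; C = (159.0·8.600 + 15.70·1830)/174.7 = 172.3 µg/L.
After outfall 2: Q = 174.7 + 12.70 = 187.4 ML/d; C = (174.7·172.3 + 12.70·1520)/187.4 = 263.6 µg/L.
After outfall 3: Q = 187.4 + 18.80 = 206.2 ML/d; C = (187.4·263.6 + 18.80·1790)/206.2 = 402.8 µg/L.

403 µg/L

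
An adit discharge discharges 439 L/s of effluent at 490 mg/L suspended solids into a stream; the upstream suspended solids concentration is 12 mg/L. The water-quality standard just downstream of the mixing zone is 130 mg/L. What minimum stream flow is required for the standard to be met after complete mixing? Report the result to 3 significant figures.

1340 L/s

Set C_mix = 130: (Q·12.00 + 439.0·490.0) / (Q + 439.0) = 130
→ Q = 439.0·(490.0 − 130)/(130 − 12.00) = 1339 L/s.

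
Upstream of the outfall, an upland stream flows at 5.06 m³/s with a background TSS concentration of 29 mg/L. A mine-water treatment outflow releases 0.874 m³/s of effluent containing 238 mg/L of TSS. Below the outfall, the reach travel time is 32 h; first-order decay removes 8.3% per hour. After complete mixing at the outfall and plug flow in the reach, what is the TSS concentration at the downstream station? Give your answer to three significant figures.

3.74 mg/L

Flow-weighted average: C = (5.060·29.00 + 0.8740·238.0) / 5.934 = 354.8/5.934 = 59.78 mg/L.
8.3%/h lost → k = −ln(1 − 0.083) = 0.08665 h⁻¹.
Decay over the reach: 59.78·exp(−kt) = 59.78·0.06249 = 3.736 mg/L.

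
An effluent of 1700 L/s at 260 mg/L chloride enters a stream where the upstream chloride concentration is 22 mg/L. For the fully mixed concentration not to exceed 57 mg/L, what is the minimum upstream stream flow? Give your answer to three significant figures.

9860 L/s

Set C_mix = 57: (Q·22.00 + 1700·260.0) / (Q + 1700) = 57
→ Q = 1700·(260.0 − 57)/(57 − 22.00) = 9860 L/s.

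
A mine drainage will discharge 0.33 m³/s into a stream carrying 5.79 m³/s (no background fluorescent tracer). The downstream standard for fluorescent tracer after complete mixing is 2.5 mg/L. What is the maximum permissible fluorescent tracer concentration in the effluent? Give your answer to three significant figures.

46.4 mg/L

At the limit, (Qr·Cr + Qe·Cₑ)/(Qr + Qe) = 2.5:
Cₑ = (6.120·2.5 − 5.790·0) / 0.3300 = 46.36 mg/L.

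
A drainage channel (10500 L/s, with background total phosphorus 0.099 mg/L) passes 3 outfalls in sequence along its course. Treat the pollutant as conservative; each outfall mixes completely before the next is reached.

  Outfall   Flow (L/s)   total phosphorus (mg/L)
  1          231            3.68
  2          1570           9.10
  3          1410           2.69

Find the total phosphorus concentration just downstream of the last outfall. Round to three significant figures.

Outfall 1: combined Q = 10730 L/s; C = (10500·0.09900 + 231.0·3.680)/10730 = 0.1761 mg/L.
Outfall 2: combined Q = 12300 L/s; C = (10730·0.1761 + 1570·9.100)/12300 = 1.315 mg/L.
Outfall 3: combined Q = 13710 L/s; C = (12300·1.315 + 1410·2.690)/13710 = 1.456 mg/L.

1.46 mg/L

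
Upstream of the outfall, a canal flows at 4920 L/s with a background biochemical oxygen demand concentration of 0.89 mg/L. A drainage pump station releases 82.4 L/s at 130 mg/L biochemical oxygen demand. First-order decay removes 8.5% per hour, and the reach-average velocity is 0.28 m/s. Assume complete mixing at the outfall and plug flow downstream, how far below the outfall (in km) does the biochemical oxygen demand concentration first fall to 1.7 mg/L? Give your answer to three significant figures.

Flow-weighted average: C = (4920·0.8900 + 82.40·130.0) / 5002 = 15090/5002 = 3.017 mg/L.
8.5%/h lost → k = −ln(1 − 0.085) = 0.08883 h⁻¹.
Set 3.017·exp(−k·t) = 1.7 → t = ln(3.017/1.7)/k = 23240 s = 6.457 h.
Distance = v·t = 0.28·23240 = 6508 m = 6.508 km.

6.51 km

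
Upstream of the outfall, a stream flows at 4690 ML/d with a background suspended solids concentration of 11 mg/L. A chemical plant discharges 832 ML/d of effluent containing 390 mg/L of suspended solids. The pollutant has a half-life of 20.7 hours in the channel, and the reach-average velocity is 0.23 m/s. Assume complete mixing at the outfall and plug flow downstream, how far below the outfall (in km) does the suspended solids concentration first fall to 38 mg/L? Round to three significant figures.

After mixing, C = (4690·11.00 + 832.0·390.0) / 5522 = 376100/5522 = 68.10 mg/L.
Half-life 20.7 h → k = ln 2 / 20.7 = 0.03349 h⁻¹ = 0.8036 d⁻¹.
Set 68.10·exp(−k·t) = 38 → t = ln(68.10/38)/k = 62730 s = 17.42 h.
Distance = v·t = 0.23·62730 = 14430 m = 14.43 km.

14.4 km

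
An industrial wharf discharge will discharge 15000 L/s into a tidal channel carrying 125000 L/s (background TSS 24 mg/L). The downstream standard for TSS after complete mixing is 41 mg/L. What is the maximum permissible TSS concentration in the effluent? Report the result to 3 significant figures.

At the limit, (Qr·Cr + Qe·Cₑ)/(Qr + Qe) = 41:
Cₑ = (140000·41 − 125000·24.00) / 15000 = 182.7 mg/L.

183 mg/L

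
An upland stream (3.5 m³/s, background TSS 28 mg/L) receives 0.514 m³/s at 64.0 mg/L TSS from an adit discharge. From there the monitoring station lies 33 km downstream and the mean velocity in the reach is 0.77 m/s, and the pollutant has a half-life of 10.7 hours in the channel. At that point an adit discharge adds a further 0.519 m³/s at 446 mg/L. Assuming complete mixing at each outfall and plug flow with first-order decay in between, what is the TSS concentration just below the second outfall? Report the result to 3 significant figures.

Conservation of mass: C = (3.500·28.00 + 0.5140·64.00) / 4.014 = 130.9/4.014 = 32.61 mg/L; combined flow 4.014 m³/s.
Travel time t = 33·1000 / 0.77 = 42860 s = 11.90 h.
Half-life 10.7 h → k = ln 2 / 10.7 = 0.06478 h⁻¹ = 1.555 d⁻¹.
After decay, C = 32.61 × e^(−kt) = 32.61 × 0.4625 = 15.08 mg/L.
Second outfall: C = (4.014·15.08 + 0.5190·446.0)/4.533 = 64.42 mg/L.

64.4 mg/L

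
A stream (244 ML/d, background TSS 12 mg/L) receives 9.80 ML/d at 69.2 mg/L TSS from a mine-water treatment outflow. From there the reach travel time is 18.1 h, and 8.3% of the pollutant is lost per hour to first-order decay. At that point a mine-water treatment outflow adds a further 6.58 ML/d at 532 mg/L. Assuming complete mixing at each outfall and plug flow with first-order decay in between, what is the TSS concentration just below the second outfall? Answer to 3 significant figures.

Mass balance: C = (244.0·12.00 + 9.800·69.20) / 253.8 = 3606/253.8 = 14.21 mg/L; combined flow 253.8 ML/d.
8.3%/h lost → k = −ln(1 − 0.083) = 0.08665 h⁻¹.
First-order decay: C = 14.21·exp(−k·t) = 14.21·0.2084 = 2.961 mg/L.
Second outfall: C = (253.8·2.961 + 6.580·532.0)/260.4 = 16.33 mg/L.

16.3 mg/L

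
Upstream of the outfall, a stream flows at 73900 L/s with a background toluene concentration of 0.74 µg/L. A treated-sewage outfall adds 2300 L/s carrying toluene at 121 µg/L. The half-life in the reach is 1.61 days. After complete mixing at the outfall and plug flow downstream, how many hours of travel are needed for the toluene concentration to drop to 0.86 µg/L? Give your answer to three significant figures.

90.6 h

Mixed concentration C = ΣQC/ΣQ = (73900·0.7400 + 2300·121.0) / 76200 = 333000/76200 = 4.370 µg/L.
Half-life 1.61 d → k = ln 2 / 1.61 = 0.4305 d⁻¹.
4.370·exp(−k·t) = 0.86 → t = ln(4.370/0.86)/k = 326200 s = 90.62 h.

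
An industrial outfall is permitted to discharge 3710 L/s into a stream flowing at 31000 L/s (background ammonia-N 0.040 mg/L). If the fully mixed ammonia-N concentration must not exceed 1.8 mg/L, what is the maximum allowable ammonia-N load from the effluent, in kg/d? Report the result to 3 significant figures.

5290 kg/d

Mass balance at the limit: 31000·0.04000 + 3710·Cₑ = 34710·1.8 → Cₑ = 16.51 mg/L.
3710 L/s = 3.710 m³/s. Load = 3.710 m³/s × 16.51 g/m³ × 86 400 s/d = 5291 kg/d.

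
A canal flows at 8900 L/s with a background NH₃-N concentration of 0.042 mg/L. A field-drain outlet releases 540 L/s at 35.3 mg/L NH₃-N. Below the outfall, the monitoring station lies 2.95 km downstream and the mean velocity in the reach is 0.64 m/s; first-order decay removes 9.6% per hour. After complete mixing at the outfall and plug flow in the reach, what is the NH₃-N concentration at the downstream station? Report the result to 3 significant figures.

Mass balance: C = (8900·0.04200 + 540.0·35.30) / 9440 = 19440/9440 = 2.059 mg/L.
Travel time t = 2.95·1000 / 0.64 = 4609 s = 1.280 h.
9.6%/h lost → k = −ln(1 − 0.096) = 0.1009 h⁻¹.
After decay, C = 2.059 × e^(−kt) = 2.059 × 0.8788 = 1.809 mg/L.

1.81 mg/L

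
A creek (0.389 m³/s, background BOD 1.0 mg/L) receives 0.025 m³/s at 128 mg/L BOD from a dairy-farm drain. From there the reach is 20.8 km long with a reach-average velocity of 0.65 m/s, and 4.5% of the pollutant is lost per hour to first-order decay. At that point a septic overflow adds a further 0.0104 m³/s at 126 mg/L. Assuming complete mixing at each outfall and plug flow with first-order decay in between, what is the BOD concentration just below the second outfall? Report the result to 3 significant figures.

Mass balance: C = (0.3890·1.000 + 0.02500·128.0) / 0.4140 = 3.589/0.4140 = 8.669 mg/L; combined flow 0.4140 m³/s.
Travel time t = 20.8·1000 / 0.65 = 32000 s = 8.889 h.
4.5%/h lost → k = −ln(1 − 0.045) = 0.04604 h⁻¹.
After decay, C = 8.669 × e^(−kt) = 8.669 × 0.6641 = 5.757 mg/L.
At the second outfall, C = (0.4140·5.757 + 0.01040·126.0) / (0.4140 + 0.01040) = 8.704 mg/L.

8.70 mg/L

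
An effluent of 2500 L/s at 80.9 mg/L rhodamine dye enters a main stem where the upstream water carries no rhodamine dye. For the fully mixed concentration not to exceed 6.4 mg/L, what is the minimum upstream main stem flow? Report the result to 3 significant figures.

29100 L/s

Set C_mix = 6.4: (Q·0 + 2500·80.90) / (Q + 2500) = 6.4
→ Q = 2500·(80.90 − 6.4)/(6.4 − 0) = 29100 L/s.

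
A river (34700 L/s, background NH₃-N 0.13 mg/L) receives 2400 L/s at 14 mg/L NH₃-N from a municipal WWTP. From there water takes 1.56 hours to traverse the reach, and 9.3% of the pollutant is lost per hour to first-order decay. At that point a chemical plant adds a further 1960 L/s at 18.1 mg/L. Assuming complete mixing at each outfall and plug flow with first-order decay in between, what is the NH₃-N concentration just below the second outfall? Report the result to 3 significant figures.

1.75 mg/L

Mixed concentration C = ΣQC/ΣQ = (34700·0.1300 + 2400·14.00) / 37100 = 38110/37100 = 1.027 mg/L; combined flow 37100 L/s.
9.3%/h lost → k = −ln(1 − 0.093) = 0.09761 h⁻¹.
After decay, C = 1.027 × e^(−kt) = 1.027 × 0.8588 = 0.8822 mg/L.
At the second outfall, C = (37100·0.8822 + 1960·18.10) / (37100 + 1960) = 1.746 mg/L.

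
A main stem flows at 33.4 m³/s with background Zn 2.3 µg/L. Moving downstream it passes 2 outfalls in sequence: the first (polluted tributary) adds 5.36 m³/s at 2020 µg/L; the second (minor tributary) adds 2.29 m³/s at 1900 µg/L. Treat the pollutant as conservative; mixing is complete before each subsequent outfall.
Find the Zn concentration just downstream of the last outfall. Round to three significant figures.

After outfall 1: Q = 33.40 + 5.360 = 38.76 m³/s; C = (33.40·2.300 + 5.360·2020)/38.76 = 281.3 µg/L.
After outfall 2: Q = 38.76 + 2.290 = 41.05 m³/s; C = (38.76·281.3 + 2.290·1900)/41.05 = 371.6 µg/L.

372 µg/L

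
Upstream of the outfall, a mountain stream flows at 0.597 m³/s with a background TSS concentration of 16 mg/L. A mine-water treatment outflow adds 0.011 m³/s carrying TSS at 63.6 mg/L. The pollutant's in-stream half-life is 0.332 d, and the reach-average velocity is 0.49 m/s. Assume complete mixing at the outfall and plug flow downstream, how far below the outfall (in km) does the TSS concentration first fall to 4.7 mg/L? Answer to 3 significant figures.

25.9 km

Mixed concentration C = ΣQC/ΣQ = (0.5970·16.00 + 0.01100·63.60) / 0.6080 = 10.25/0.6080 = 16.86 mg/L.
Half-life 0.332 d → k = ln 2 / 0.332 = 2.088 d⁻¹.
Set 16.86·exp(−k·t) = 4.7 → t = ln(16.86/4.7)/k = 52870 s = 14.68 h.
Distance = v·t = 0.49·52870 = 25900 m = 25.90 km.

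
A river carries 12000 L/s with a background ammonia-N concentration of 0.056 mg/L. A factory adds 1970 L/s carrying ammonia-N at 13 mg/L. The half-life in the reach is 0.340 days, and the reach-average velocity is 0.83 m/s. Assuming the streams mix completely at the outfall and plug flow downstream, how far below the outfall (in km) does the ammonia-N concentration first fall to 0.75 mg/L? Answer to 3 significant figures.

32.3 km

Conservation of mass: C = (12000·0.05600 + 1970·13.00) / 13970 = 26280/13970 = 1.881 mg/L.
Half-life 0.340 d → k = ln 2 / 0.340 = 2.039 d⁻¹.
Set 1.881·exp(−k·t) = 0.75 → t = ln(1.881/0.75)/k = 38980 s = 10.83 h.
Distance = v·t = 0.83·38980 = 32350 m = 32.35 km.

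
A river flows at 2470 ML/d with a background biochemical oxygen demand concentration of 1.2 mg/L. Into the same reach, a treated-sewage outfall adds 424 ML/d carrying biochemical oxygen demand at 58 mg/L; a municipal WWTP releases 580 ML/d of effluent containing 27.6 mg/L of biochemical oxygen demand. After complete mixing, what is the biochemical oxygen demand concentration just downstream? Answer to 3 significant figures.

12.5 mg/L

Conservation of mass: C = (2470·1.200 + 424.0·58.00 + 580.0·27.60) / 3474 = 43560/3474 = 12.54 mg/L.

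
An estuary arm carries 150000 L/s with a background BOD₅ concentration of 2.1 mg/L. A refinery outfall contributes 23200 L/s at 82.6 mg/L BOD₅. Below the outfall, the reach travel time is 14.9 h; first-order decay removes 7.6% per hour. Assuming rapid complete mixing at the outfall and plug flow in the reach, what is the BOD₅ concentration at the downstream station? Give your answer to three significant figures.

3.97 mg/L

Flow-weighted average: C = (150000·2.100 + 23200·82.60) / 173200 = 2231000/173200 = 12.88 mg/L.
7.6%/h lost → k = −ln(1 − 0.076) = 0.07904 h⁻¹.
Decay over the reach: 12.88·exp(−kt) = 12.88·0.3080 = 3.968 mg/L.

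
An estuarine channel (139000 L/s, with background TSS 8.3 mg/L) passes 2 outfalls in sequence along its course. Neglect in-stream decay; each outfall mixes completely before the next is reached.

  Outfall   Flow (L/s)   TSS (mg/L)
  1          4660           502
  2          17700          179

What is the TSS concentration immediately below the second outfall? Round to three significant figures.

Outfall 1: combined Q = 143700 L/s; C = (139000·8.300 + 4660·502.0)/143700 = 24.31 mg/L.
Outfall 2: combined Q = 161400 L/s; C = (143700·24.31 + 17700·179.0)/161400 = 41.28 mg/L.

41.3 mg/L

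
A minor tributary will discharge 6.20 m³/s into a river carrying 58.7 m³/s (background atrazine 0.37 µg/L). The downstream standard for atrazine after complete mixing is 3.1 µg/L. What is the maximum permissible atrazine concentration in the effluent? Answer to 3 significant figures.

At the limit, (Qr·Cr + Qe·Cₑ)/(Qr + Qe) = 3.1:
Cₑ = (64.90·3.1 − 58.70·0.3700) / 6.200 = 28.95 µg/L.

28.9 µg/L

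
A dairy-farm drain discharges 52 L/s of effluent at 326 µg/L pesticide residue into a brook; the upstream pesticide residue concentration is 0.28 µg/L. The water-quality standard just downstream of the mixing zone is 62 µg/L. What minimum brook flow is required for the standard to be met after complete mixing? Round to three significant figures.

Set C_mix = 62: (Q·0.2800 + 52.00·326.0) / (Q + 52.00) = 62
→ Q = 52.00·(326.0 − 62)/(62 − 0.2800) = 222.4 L/s.

222 L/s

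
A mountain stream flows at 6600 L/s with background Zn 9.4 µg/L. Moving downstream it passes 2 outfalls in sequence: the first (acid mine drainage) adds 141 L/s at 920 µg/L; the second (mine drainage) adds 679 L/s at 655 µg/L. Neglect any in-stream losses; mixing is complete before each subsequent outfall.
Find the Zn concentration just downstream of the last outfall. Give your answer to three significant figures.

After outfall 1: Q = 6600 + 141.0 = 6741 L/s; C = (6600·9.400 + 141.0·920.0)/6741 = 28.45 µg/L.
After outfall 2: Q = 6741 + 679.0 = 7420 L/s; C = (6741·28.45 + 679.0·655.0)/7420 = 85.78 µg/L.

85.8 µg/L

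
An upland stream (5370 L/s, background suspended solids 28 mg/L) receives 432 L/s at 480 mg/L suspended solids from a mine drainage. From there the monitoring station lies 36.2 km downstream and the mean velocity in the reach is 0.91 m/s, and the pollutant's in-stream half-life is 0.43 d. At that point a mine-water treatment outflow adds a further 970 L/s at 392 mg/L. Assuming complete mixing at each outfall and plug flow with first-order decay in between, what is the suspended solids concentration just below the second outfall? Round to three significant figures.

81.3 mg/L

Mass balance: C = (5370·28.00 + 432.0·480.0) / 5802 = 357700/5802 = 61.65 mg/L; combined flow 5802 L/s.
Travel time t = 36.2·1000 / 0.91 = 39780 s = 11.05 h.
Half-life 0.43 d → k = ln 2 / 0.43 = 1.612 d⁻¹.
Applying C = C₀e^(−kt): 61.65 × 0.4761 = 29.35 mg/L.
Second outfall: C = (5802·29.35 + 970.0·392.0)/6772 = 81.30 mg/L.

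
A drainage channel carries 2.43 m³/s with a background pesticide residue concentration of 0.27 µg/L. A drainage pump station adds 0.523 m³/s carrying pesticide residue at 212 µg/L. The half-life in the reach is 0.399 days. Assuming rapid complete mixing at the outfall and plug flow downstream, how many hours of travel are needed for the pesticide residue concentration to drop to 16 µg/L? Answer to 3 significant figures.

Conservation of mass: C = (2.430·0.2700 + 0.5230·212.0) / 2.953 = 111.5/2.953 = 37.77 µg/L.
Half-life 0.399 d → k = ln 2 / 0.399 = 1.737 d⁻¹.
37.77·exp(−k·t) = 16 → t = ln(37.77/16)/k = 42720 s = 11.87 h.

11.9 h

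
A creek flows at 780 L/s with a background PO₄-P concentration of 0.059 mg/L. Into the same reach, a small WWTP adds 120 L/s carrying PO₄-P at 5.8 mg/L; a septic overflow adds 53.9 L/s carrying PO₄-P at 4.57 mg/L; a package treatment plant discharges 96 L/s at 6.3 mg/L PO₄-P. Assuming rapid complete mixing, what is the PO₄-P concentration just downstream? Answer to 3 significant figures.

1.52 mg/L

Flow-weighted average: C = (780.0·0.05900 + 120.0·5.800 + 53.90·4.570 + 96.00·6.300) / 1050 = 1593/1050 = 1.517 mg/L.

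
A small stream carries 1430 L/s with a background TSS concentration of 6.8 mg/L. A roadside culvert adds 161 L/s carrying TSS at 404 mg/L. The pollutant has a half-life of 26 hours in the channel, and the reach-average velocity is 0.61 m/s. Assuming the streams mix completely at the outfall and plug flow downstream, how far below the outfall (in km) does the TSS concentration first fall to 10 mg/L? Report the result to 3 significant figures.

Mass balance: C = (1430·6.800 + 161.0·404.0) / 1591 = 74770/1591 = 46.99 mg/L.
Half-life 26 h → k = ln 2 / 26 = 0.02666 h⁻¹ = 0.6398 d⁻¹.
Set 46.99·exp(−k·t) = 10 → t = ln(46.99/10)/k = 209000 s = 58.04 h.
Distance = v·t = 0.61·209000 = 127500 m = 127.5 km.

127 km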